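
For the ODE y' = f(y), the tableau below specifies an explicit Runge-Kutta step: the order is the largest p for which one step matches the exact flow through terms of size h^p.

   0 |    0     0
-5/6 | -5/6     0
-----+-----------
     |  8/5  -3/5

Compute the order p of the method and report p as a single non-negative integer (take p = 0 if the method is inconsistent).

b = (8/5, -3/5)
c = (0, -5/6)
Σ b_i: 8/5·1 + (-3/5)·1 = 1 ✓
b·c: (-3/5)·(-5/6) = 1/2 ✓; 2 stages ⇒ order 2.

2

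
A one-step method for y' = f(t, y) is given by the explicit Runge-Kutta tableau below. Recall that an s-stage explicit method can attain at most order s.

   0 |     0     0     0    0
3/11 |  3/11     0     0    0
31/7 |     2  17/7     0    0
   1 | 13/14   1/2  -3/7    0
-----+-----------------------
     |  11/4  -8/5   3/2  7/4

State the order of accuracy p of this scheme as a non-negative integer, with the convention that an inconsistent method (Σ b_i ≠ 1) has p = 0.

0

b = (11/4, -8/5, 3/2, 7/4)
c = (0, 3/11, 31/7, 1)
Ac = (0, 0, 51/77, -1899/1078)
Σ b_i: 11/4·1 + (-8/5)·1 + 3/2·1 + 7/4·1 = 22/5 ≠ 1 ⇒ order 0.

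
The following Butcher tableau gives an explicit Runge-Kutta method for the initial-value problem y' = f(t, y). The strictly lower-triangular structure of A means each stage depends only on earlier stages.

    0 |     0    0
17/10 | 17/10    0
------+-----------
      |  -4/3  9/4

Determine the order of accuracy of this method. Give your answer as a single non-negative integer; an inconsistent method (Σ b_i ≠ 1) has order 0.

b = (-4/3, 9/4)
c = (0, 17/10)
Σ b_i: (-4/3)·1 + 9/4·1 = 11/12 ≠ 1 ⇒ order 0.

0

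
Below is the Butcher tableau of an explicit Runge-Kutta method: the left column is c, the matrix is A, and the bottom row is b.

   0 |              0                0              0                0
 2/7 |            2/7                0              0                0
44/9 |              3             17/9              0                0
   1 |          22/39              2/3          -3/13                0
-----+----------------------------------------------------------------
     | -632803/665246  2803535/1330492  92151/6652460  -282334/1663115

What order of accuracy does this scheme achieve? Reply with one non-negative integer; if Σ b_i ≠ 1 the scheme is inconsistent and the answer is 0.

3

b = (-632803/665246, 2803535/1330492, 92151/6652460, -282334/1663115)
c = (0, 2/7, 44/9, 1)
Ac = (0, 0, 34/63, -256/273)
Σ b_i: (-632803/665246)·1 + 2803535/1330492·1 + 92151/6652460·1 + (-282334/1663115)·1 = 1 ✓
b·c: 2803535/1330492·2/7 + 92151/6652460·44/9 + (-282334/1663115)·1 = 1/2 ✓
b·c²: 2803535/1330492·4/49 + 92151/6652460·1936/81 + (-282334/1663115)·1 = 1/3 ✓
b·Ac: 92151/6652460·34/63 + (-282334/1663115)·(-256/273) = 1/6 ✓
b·c³: 2803535/1330492·8/343 + 92151/6652460·85184/729 + (-282334/1663115)·1 = 94173932/62865747 ≠ 1/4 ⇒ order 3.
b·(c∘Ac): 92151/6652460·1496/567 + (-282334/1663115)·(-256/273) = 195322/997869 ≠ 1/8
b·Ac²: 92151/6652460·68/441 + (-282334/1663115)·(-93928/17199) = 58417943/62865747 ≠ 1/12
b·A²c: (-282334/1663115)·(-34/273) = 738412/34925415 ≠ 1/24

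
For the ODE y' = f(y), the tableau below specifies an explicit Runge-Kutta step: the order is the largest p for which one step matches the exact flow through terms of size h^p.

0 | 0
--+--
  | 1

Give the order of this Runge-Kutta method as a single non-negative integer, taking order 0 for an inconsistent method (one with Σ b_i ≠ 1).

b = (1)
c = (0)
Σ b_i: 1·1 = 1 ✓; 1 stage ⇒ order 1.

1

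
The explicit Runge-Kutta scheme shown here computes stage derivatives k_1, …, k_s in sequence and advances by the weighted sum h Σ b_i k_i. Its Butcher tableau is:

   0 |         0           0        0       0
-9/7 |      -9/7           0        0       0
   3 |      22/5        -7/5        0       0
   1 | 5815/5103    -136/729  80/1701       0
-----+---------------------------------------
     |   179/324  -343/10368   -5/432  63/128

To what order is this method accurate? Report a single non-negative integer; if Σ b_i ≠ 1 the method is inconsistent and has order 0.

b = (179/324, -343/10368, -5/432, 63/128)
c = (0, -9/7, 3, 1)
Ac = (0, 0, 9/5, 8/21)
Σ b_i: 179/324·1 + (-343/10368)·1 + (-5/432)·1 + 63/128·1 = 1 ✓
b·c: (-343/10368)·(-9/7) + (-5/432)·3 + 63/128·1 = 1/2 ✓
b·c²: (-343/10368)·81/49 + (-5/432)·9 + 63/128·1 = 1/3 ✓
b·Ac: (-5/432)·9/5 + 63/128·8/21 = 1/6 ✓
b·c³: (-343/10368)·(-729/343) + (-5/432)·27 + 63/128·1 = 1/4 ✓
b·(c∘Ac): (-5/432)·27/5 + 63/128·8/21 = 1/8 ✓
b·Ac²: (-5/432)·(-81/35) + 63/128·152/1323 = 1/12 ✓
b·A²c: 63/128·16/189 = 1/24 ✓; 4 stages ⇒ order 4.

4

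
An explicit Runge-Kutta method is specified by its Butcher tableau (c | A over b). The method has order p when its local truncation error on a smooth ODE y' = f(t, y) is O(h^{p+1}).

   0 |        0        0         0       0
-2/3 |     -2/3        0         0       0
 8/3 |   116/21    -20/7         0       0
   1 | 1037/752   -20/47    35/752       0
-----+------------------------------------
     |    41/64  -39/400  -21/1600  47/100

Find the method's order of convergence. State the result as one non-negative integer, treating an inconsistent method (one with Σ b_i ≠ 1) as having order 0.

b = (41/64, -39/400, -21/1600, 47/100)
c = (0, -2/3, 8/3, 1)
Ac = (0, 0, 40/21, 115/282)
Σ b_i: 41/64·1 + (-39/400)·1 + (-21/1600)·1 + 47/100·1 = 1 ✓
b·c: (-39/400)·(-2/3) + (-21/1600)·8/3 + 47/100·1 = 1/2 ✓
b·c²: (-39/400)·4/9 + (-21/1600)·64/9 + 47/100·1 = 1/3 ✓
b·Ac: (-21/1600)·40/21 + 47/100·115/282 = 1/6 ✓
b·c³: (-39/400)·(-8/27) + (-21/1600)·512/27 + 47/100·1 = 1/4 ✓
b·(c∘Ac): (-21/1600)·320/63 + 47/100·115/282 = 1/8 ✓
b·Ac²: (-21/1600)·(-80/63) + 47/100·20/141 = 1/12 ✓
b·A²c: 47/100·25/282 = 1/24 ✓; 4 stages ⇒ order 4.

4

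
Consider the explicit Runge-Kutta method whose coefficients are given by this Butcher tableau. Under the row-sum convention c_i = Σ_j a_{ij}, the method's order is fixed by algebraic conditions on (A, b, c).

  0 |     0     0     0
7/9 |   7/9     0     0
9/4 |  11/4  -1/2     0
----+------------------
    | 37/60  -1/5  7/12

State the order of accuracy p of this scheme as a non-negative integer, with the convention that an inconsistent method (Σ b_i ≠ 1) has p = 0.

1

b = (37/60, -1/5, 7/12)
c = (0, 7/9, 9/4)
Ac = (0, 0, -7/18)
Σ b_i: 37/60·1 + (-1/5)·1 + 7/12·1 = 1 ✓
b·c: (-1/5)·7/9 + 7/12·9/4 = 833/720 ≠ 1/2 ⇒ order 1.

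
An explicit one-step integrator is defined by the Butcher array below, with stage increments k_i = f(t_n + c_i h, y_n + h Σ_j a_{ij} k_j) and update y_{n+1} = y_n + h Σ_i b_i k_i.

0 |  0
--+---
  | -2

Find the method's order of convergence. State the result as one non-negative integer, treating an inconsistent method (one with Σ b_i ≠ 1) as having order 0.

0

b = (-2)
c = (0)
Σ b_i: (-2)·1 = -2 ≠ 1 ⇒ order 0.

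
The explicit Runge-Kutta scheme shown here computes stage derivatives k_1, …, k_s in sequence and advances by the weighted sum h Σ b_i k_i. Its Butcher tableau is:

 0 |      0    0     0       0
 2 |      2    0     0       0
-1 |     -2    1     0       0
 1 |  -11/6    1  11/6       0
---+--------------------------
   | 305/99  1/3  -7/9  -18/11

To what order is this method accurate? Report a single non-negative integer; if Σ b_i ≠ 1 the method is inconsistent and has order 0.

b = (305/99, 1/3, -7/9, -18/11)
c = (0, 2, -1, 1)
Ac = (0, 0, 2, 1/6)
Σ b_i: 305/99·1 + 1/3·1 + (-7/9)·1 + (-18/11)·1 = 1 ✓
b·c: 1/3·2 + (-7/9)·(-1) + (-18/11)·1 = -19/99 ≠ 1/2 ⇒ order 1.

1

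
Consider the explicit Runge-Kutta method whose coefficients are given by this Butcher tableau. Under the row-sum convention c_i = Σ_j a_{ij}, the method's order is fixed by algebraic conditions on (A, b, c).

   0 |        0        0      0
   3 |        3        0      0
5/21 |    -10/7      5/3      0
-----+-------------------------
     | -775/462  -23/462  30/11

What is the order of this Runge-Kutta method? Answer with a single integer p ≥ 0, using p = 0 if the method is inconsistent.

2

b = (-775/462, -23/462, 30/11)
c = (0, 3, 5/21)
Ac = (0, 0, 5)
Σ b_i: (-775/462)·1 + (-23/462)·1 + 30/11·1 = 1 ✓
b·c: (-23/462)·3 + 30/11·5/21 = 1/2 ✓
b·c²: (-23/462)·9 + 30/11·25/441 = -949/3234 ≠ 1/3 ⇒ order 2.
b·Ac: 30/11·5 = 150/11 ≠ 1/6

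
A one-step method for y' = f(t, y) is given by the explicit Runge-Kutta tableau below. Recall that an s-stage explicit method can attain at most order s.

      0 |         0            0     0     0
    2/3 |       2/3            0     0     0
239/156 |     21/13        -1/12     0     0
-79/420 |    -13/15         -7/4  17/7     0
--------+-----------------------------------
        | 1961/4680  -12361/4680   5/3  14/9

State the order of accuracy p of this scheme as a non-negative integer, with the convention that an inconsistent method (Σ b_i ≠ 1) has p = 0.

2

b = (1961/4680, -12361/4680, 5/3, 14/9)
c = (0, 2/3, 239/156, -79/420)
Ac = (0, 0, -1/18, 2789/1092)
Σ b_i: 1961/4680·1 + (-12361/4680)·1 + 5/3·1 + 14/9·1 = 1 ✓
b·c: (-12361/4680)·2/3 + 5/3·239/156 + 14/9·(-79/420) = 1/2 ✓
b·c²: (-12361/4680)·4/9 + 5/3·57121/24336 + 14/9·6241/176400 = 107058043/38329200 ≠ 1/3 ⇒ order 2.
b·Ac: 5/3·(-1/18) + 14/9·2789/1092 = 454/117 ≠ 1/6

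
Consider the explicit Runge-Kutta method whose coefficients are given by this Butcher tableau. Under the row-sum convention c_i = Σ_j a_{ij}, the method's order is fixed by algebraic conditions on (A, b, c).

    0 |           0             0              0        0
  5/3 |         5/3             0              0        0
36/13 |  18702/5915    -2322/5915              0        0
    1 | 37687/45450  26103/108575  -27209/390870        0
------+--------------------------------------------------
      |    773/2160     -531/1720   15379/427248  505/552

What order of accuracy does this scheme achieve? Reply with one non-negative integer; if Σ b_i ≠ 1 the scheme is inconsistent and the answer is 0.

4

b = (773/2160, -531/1720, 15379/427248, 505/552)
c = (0, 5/3, 36/13, 1)
Ac = (0, 0, -774/1183, 21/101)
Σ b_i: 773/2160·1 + (-531/1720)·1 + 15379/427248·1 + 505/552·1 = 1 ✓
b·c: (-531/1720)·5/3 + 15379/427248·36/13 + 505/552·1 = 1/2 ✓
b·c²: (-531/1720)·25/9 + 15379/427248·1296/169 + 505/552·1 = 1/3 ✓
b·Ac: 15379/427248·(-774/1183) + 505/552·21/101 = 1/6 ✓
b·c³: (-531/1720)·125/27 + 15379/427248·46656/2197 + 505/552·1 = 1/4 ✓
b·(c∘Ac): 15379/427248·(-27864/15379) + 505/552·21/101 = 1/8 ✓
b·Ac²: 15379/427248·(-1290/1183) + 505/552·203/1515 = 1/12 ✓
b·A²c: 505/552·23/505 = 1/24 ✓; 4 stages ⇒ order 4.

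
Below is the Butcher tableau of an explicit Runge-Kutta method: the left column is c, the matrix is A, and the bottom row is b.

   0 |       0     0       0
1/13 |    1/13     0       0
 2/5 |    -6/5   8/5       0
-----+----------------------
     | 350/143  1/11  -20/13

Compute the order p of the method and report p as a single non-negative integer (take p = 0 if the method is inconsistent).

b = (350/143, 1/11, -20/13)
c = (0, 1/13, 2/5)
Ac = (0, 0, 8/65)
Σ b_i: 350/143·1 + 1/11·1 + (-20/13)·1 = 1 ✓
b·c: 1/11·1/13 + (-20/13)·2/5 = -87/143 ≠ 1/2 ⇒ order 1.

1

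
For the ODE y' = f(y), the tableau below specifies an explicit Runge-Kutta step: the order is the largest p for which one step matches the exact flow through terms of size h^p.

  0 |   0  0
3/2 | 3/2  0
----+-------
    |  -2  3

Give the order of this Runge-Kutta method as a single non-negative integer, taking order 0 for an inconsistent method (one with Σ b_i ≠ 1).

1

b = (-2, 3)
c = (0, 3/2)
Σ b_i: (-2)·1 + 3·1 = 1 ✓
b·c: 3·3/2 = 9/2 ≠ 1/2 ⇒ order 1.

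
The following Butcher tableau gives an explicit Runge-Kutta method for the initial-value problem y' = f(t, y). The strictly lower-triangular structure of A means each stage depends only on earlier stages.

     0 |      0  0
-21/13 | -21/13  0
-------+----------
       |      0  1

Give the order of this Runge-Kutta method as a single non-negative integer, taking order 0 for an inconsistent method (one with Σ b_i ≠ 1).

1

b = (0, 1)
c = (0, -21/13)
Σ b_i: 1·1 = 1 ✓
b·c: 1·(-21/13) = -21/13 ≠ 1/2 ⇒ order 1.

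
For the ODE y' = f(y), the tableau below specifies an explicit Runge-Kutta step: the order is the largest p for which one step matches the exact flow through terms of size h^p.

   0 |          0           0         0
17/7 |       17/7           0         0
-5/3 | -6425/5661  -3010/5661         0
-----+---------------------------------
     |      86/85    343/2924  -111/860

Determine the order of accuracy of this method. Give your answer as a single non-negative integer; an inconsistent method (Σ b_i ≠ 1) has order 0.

b = (86/85, 343/2924, -111/860)
c = (0, 17/7, -5/3)
Ac = (0, 0, -430/333)
Σ b_i: 86/85·1 + 343/2924·1 + (-111/860)·1 = 1 ✓
b·c: 343/2924·17/7 + (-111/860)·(-5/3) = 1/2 ✓
b·c²: 343/2924·289/49 + (-111/860)·25/9 = 1/3 ✓
b·Ac: (-111/860)·(-430/333) = 1/6 ✓; 3 stages ⇒ order 3.

3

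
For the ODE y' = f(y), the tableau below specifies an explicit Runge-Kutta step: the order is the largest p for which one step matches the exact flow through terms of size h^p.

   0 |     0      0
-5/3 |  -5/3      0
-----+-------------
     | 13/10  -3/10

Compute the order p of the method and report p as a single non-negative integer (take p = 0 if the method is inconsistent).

2

b = (13/10, -3/10)
c = (0, -5/3)
Σ b_i: 13/10·1 + (-3/10)·1 = 1 ✓
b·c: (-3/10)·(-5/3) = 1/2 ✓; 2 stages ⇒ order 2.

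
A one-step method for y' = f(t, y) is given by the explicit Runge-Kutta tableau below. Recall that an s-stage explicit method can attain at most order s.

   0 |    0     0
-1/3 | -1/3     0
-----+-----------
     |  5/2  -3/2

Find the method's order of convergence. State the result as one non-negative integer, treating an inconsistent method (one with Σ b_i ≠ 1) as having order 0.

b = (5/2, -3/2)
c = (0, -1/3)
Σ b_i: 5/2·1 + (-3/2)·1 = 1 ✓
b·c: (-3/2)·(-1/3) = 1/2 ✓; 2 stages ⇒ order 2.

2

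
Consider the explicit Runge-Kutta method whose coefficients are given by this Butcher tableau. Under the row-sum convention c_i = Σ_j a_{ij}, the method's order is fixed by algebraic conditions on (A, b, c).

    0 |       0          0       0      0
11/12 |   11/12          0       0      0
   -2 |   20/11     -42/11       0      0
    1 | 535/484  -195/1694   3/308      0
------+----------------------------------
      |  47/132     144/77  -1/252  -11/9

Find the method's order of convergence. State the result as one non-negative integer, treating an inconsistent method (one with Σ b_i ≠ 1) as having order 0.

b = (47/132, 144/77, -1/252, -11/9)
c = (0, 11/12, -2, 1)
Ac = (0, 0, -7/2, -1/8)
Σ b_i: 47/132·1 + 144/77·1 + (-1/252)·1 + (-11/9)·1 = 1 ✓
b·c: 144/77·11/12 + (-1/252)·(-2) + (-11/9)·1 = 1/2 ✓
b·c²: 144/77·121/144 + (-1/252)·4 + (-11/9)·1 = 1/3 ✓
b·Ac: (-1/252)·(-7/2) + (-11/9)·(-1/8) = 1/6 ✓
b·c³: 144/77·1331/1728 + (-1/252)·(-8) + (-11/9)·1 = 1/4 ✓
b·(c∘Ac): (-1/252)·7 + (-11/9)·(-1/8) = 1/8 ✓
b·Ac²: (-1/252)·(-77/24) + (-11/9)·(-61/1056) = 1/12 ✓
b·A²c: (-11/9)·(-3/88) = 1/24 ✓; 4 stages ⇒ order 4.

4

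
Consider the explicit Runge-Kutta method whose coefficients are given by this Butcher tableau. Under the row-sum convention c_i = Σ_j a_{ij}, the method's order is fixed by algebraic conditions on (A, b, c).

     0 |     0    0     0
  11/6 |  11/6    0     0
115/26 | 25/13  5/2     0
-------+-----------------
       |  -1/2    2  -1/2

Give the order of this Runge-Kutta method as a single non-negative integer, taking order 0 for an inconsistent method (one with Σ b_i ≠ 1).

1

b = (-1/2, 2, -1/2)
c = (0, 11/6, 115/26)
Ac = (0, 0, 55/12)
Σ b_i: (-1/2)·1 + 2·1 + (-1/2)·1 = 1 ✓
b·c: 2·11/6 + (-1/2)·115/26 = 227/156 ≠ 1/2 ⇒ order 1.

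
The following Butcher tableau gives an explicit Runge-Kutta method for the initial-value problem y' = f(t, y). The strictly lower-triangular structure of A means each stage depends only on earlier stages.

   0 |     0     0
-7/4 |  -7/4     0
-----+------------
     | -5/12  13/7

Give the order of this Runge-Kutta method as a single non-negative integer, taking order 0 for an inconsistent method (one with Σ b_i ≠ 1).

b = (-5/12, 13/7)
c = (0, -7/4)
Σ b_i: (-5/12)·1 + 13/7·1 = 121/84 ≠ 1 ⇒ order 0.

0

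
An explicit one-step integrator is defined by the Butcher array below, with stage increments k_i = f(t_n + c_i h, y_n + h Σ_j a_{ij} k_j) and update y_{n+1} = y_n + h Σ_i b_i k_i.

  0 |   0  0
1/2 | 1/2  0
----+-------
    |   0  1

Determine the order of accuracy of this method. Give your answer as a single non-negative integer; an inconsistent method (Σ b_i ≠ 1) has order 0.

2

b = (0, 1)
c = (0, 1/2)
Σ b_i: 1·1 = 1 ✓
b·c: 1·1/2 = 1/2 ✓; 2 stages ⇒ order 2.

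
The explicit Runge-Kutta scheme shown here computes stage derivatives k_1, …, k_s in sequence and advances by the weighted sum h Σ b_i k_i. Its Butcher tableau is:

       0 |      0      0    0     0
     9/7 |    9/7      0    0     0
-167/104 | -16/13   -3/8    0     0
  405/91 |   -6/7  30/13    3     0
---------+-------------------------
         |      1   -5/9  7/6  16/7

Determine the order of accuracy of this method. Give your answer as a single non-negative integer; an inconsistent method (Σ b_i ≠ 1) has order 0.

b = (1, -5/9, 7/6, 16/7)
c = (0, 9/7, -167/104, 405/91)
Ac = (0, 0, -27/56, -1347/728)
Σ b_i: 1·1 + (-5/9)·1 + 7/6·1 + 16/7·1 = 491/126 ≠ 1 ⇒ order 0.

0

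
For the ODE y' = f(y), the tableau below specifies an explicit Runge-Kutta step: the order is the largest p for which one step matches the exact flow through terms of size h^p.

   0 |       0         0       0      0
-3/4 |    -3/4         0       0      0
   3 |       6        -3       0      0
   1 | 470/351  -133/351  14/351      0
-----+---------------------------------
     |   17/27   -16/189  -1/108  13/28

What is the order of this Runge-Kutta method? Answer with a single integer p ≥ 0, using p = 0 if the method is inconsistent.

b = (17/27, -16/189, -1/108, 13/28)
c = (0, -3/4, 3, 1)
Ac = (0, 0, 9/4, 21/52)
Σ b_i: 17/27·1 + (-16/189)·1 + (-1/108)·1 + 13/28·1 = 1 ✓
b·c: (-16/189)·(-3/4) + (-1/108)·3 + 13/28·1 = 1/2 ✓
b·c²: (-16/189)·9/16 + (-1/108)·9 + 13/28·1 = 1/3 ✓
b·Ac: (-1/108)·9/4 + 13/28·21/52 = 1/6 ✓
b·c³: (-16/189)·(-27/64) + (-1/108)·27 + 13/28·1 = 1/4 ✓
b·(c∘Ac): (-1/108)·27/4 + 13/28·21/52 = 1/8 ✓
b·Ac²: (-1/108)·(-27/16) + 13/28·7/48 = 1/12 ✓
b·A²c: 13/28·7/78 = 1/24 ✓; 4 stages ⇒ order 4.

4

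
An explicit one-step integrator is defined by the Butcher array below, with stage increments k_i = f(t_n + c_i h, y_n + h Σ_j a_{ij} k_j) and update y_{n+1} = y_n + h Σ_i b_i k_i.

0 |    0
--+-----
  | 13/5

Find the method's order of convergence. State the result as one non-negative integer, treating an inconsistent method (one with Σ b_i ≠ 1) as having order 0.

0

b = (13/5)
c = (0)
Σ b_i: 13/5·1 = 13/5 ≠ 1 ⇒ order 0.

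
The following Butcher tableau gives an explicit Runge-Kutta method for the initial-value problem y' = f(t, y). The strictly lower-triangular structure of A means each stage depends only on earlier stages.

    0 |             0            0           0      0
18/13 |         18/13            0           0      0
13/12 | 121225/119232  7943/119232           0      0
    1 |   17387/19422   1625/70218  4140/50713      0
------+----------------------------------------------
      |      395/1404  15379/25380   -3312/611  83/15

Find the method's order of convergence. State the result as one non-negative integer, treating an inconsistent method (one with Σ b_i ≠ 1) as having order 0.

b = (395/1404, 15379/25380, -3312/611, 83/15)
c = (0, 18/13, 13/12, 1)
Ac = (0, 0, 611/6624, 10/83)
Σ b_i: 395/1404·1 + 15379/25380·1 + (-3312/611)·1 + 83/15·1 = 1 ✓
b·c: 15379/25380·18/13 + (-3312/611)·13/12 + 83/15·1 = 1/2 ✓
b·c²: 15379/25380·324/169 + (-3312/611)·169/144 + 83/15·1 = 1/3 ✓
b·Ac: (-3312/611)·611/6624 + 83/15·10/83 = 1/6 ✓
b·c³: 15379/25380·5832/2197 + (-3312/611)·2197/1728 + 83/15·1 = 1/4 ✓
b·(c∘Ac): (-3312/611)·7943/79488 + 83/15·10/83 = 1/8 ✓
b·Ac²: (-3312/611)·47/368 + 83/15·605/4316 = 1/12 ✓
b·A²c: 83/15·5/664 = 1/24 ✓; 4 stages ⇒ order 4.

4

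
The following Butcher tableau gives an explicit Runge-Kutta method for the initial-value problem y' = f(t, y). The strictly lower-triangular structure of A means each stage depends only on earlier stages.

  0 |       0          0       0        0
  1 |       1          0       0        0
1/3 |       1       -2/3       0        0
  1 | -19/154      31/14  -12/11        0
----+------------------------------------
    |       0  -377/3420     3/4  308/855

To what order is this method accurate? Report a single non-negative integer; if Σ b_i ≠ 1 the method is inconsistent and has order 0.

3

b = (0, -377/3420, 3/4, 308/855)
c = (0, 1, 1/3, 1)
Ac = (0, 0, -2/3, 285/154)
Σ b_i: (-377/3420)·1 + 3/4·1 + 308/855·1 = 1 ✓
b·c: (-377/3420)·1 + 3/4·1/3 + 308/855·1 = 1/2 ✓
b·c²: (-377/3420)·1 + 3/4·1/9 + 308/855·1 = 1/3 ✓
b·Ac: 3/4·(-2/3) + 308/855·285/154 = 1/6 ✓
b·c³: (-377/3420)·1 + 3/4·1/27 + 308/855·1 = 5/18 ≠ 1/4 ⇒ order 3.
b·(c∘Ac): 3/4·(-2/9) + 308/855·285/154 = 1/2 ≠ 1/8
b·Ac²: 3/4·(-2/3) + 308/855·967/462 = 1303/5130 ≠ 1/12
b·A²c: 308/855·8/11 = 224/855 ≠ 1/24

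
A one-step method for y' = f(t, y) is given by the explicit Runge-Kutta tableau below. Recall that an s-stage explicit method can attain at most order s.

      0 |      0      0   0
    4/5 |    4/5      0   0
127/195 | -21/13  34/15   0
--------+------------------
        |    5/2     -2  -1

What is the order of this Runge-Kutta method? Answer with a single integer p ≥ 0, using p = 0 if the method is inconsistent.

0

b = (5/2, -2, -1)
c = (0, 4/5, 127/195)
Ac = (0, 0, 136/75)
Σ b_i: 5/2·1 + (-2)·1 + (-1)·1 = -1/2 ≠ 1 ⇒ order 0.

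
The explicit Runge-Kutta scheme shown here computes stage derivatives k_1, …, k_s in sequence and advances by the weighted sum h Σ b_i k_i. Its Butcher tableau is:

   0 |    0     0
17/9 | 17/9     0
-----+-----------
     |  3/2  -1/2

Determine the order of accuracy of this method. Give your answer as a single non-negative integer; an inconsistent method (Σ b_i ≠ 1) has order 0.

b = (3/2, -1/2)
c = (0, 17/9)
Σ b_i: 3/2·1 + (-1/2)·1 = 1 ✓
b·c: (-1/2)·17/9 = -17/18 ≠ 1/2 ⇒ order 1.

1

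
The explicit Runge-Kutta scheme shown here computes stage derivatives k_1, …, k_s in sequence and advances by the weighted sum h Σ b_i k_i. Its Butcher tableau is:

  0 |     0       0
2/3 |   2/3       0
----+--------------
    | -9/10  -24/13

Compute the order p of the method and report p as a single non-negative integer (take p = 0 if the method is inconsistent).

b = (-9/10, -24/13)
c = (0, 2/3)
Σ b_i: (-9/10)·1 + (-24/13)·1 = -357/130 ≠ 1 ⇒ order 0.

0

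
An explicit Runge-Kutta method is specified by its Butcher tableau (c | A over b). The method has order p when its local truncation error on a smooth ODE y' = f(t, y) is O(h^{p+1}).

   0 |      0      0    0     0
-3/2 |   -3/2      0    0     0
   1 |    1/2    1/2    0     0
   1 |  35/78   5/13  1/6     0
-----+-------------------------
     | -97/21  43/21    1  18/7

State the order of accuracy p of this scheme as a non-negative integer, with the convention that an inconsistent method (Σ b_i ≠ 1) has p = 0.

b = (-97/21, 43/21, 1, 18/7)
c = (0, -3/2, 1, 1)
Ac = (0, 0, -3/4, -16/39)
Σ b_i: (-97/21)·1 + 43/21·1 + 1·1 + 18/7·1 = 1 ✓
b·c: 43/21·(-3/2) + 1·1 + 18/7·1 = 1/2 ✓
b·c²: 43/21·9/4 + 1·1 + 18/7·1 = 229/28 ≠ 1/3 ⇒ order 2.
b·Ac: 1·(-3/4) + 18/7·(-16/39) = -657/364 ≠ 1/6

2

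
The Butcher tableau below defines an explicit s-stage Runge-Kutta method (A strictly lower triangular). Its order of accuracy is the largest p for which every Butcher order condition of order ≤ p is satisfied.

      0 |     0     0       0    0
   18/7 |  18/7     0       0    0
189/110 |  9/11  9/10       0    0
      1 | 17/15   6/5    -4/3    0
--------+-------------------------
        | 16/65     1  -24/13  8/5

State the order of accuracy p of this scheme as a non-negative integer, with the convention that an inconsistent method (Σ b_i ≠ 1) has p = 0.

1

b = (16/65, 1, -24/13, 8/5)
c = (0, 18/7, 189/110, 1)
Ac = (0, 0, 81/35, 306/385)
Σ b_i: 16/65·1 + 1·1 + (-24/13)·1 + 8/5·1 = 1 ✓
b·c: 1·18/7 + (-24/13)·189/110 + 8/5·1 = 5002/5005 ≠ 1/2 ⇒ order 1.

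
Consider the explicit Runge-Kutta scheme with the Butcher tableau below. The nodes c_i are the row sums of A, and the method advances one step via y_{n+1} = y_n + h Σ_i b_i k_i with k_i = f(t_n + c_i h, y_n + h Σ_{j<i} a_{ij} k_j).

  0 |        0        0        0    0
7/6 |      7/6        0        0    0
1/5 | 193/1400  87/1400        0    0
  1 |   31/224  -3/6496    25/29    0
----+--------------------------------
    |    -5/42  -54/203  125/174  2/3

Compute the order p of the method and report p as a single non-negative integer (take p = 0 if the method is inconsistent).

4

b = (-5/42, -54/203, 125/174, 2/3)
c = (0, 7/6, 1/5, 1)
Ac = (0, 0, 29/400, 11/64)
Σ b_i: (-5/42)·1 + (-54/203)·1 + 125/174·1 + 2/3·1 = 1 ✓
b·c: (-54/203)·7/6 + 125/174·1/5 + 2/3·1 = 1/2 ✓
b·c²: (-54/203)·49/36 + 125/174·1/25 + 2/3·1 = 1/3 ✓
b·Ac: 125/174·29/400 + 2/3·11/64 = 1/6 ✓
b·c³: (-54/203)·343/216 + 125/174·1/125 + 2/3·1 = 1/4 ✓
b·(c∘Ac): 125/174·29/2000 + 2/3·11/64 = 1/8 ✓
b·Ac²: 125/174·203/2400 + 2/3·13/384 = 1/12 ✓
b·A²c: 2/3·1/16 = 1/24 ✓; 4 stages ⇒ order 4.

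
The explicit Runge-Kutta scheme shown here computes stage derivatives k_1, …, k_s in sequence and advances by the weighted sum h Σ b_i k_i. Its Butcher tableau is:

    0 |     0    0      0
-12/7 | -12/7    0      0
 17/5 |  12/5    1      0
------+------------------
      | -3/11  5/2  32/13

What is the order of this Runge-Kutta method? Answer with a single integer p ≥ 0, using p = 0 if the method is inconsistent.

b = (-3/11, 5/2, 32/13)
c = (0, -12/7, 17/5)
Ac = (0, 0, -12/7)
Σ b_i: (-3/11)·1 + 5/2·1 + 32/13·1 = 1341/286 ≠ 1 ⇒ order 0.

0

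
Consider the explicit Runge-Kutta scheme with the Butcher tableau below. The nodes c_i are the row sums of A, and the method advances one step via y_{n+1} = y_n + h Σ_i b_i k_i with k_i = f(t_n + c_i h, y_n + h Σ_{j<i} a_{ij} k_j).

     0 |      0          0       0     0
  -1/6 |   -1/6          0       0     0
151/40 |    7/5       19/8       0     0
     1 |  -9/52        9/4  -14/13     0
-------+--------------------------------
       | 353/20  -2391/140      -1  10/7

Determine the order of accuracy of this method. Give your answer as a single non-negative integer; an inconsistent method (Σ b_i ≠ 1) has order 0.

2

b = (353/20, -2391/140, -1, 10/7)
c = (0, -1/6, 151/40, 1)
Ac = (0, 0, -19/48, -2309/520)
Σ b_i: 353/20·1 + (-2391/140)·1 + (-1)·1 + 10/7·1 = 1 ✓
b·c: (-2391/140)·(-1/6) + (-1)·151/40 + 10/7·1 = 1/2 ✓
b·c²: (-2391/140)·1/36 + (-1)·22801/1600 + 10/7·1 = -63823/4800 ≠ 1/3 ⇒ order 2.
b·Ac: (-1)·(-19/48) + 10/7·(-2309/520) = -25979/4368 ≠ 1/6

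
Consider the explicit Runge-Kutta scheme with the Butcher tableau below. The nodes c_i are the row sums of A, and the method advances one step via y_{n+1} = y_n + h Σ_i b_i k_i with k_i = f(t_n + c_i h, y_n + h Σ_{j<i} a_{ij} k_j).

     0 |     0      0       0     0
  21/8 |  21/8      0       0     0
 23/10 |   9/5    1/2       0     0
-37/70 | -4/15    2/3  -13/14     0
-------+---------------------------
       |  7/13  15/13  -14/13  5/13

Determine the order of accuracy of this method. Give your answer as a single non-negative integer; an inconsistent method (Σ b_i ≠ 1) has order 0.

b = (7/13, 15/13, -14/13, 5/13)
c = (0, 21/8, 23/10, -37/70)
Ac = (0, 0, 21/16, -27/70)
Σ b_i: 7/13·1 + 15/13·1 + (-14/13)·1 + 5/13·1 = 1 ✓
b·c: 15/13·21/8 + (-14/13)·23/10 + 5/13·(-37/70) = 1269/3640 ≠ 1/2 ⇒ order 1.

1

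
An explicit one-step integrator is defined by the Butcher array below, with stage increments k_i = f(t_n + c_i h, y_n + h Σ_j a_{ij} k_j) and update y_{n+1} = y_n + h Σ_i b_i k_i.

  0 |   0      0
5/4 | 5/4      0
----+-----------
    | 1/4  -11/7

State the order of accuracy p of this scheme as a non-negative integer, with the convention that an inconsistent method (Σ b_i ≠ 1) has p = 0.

b = (1/4, -11/7)
c = (0, 5/4)
Σ b_i: 1/4·1 + (-11/7)·1 = -37/28 ≠ 1 ⇒ order 0.

0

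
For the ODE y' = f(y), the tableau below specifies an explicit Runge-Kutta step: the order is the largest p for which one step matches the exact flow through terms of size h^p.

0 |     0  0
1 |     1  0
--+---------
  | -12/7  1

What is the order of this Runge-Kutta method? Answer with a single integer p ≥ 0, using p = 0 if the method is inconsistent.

b = (-12/7, 1)
c = (0, 1)
Σ b_i: (-12/7)·1 + 1·1 = -5/7 ≠ 1 ⇒ order 0.

0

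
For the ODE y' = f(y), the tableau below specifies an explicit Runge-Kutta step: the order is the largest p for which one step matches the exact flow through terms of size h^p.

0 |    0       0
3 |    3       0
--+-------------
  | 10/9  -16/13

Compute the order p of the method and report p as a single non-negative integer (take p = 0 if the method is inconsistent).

0

b = (10/9, -16/13)
c = (0, 3)
Σ b_i: 10/9·1 + (-16/13)·1 = -14/117 ≠ 1 ⇒ order 0.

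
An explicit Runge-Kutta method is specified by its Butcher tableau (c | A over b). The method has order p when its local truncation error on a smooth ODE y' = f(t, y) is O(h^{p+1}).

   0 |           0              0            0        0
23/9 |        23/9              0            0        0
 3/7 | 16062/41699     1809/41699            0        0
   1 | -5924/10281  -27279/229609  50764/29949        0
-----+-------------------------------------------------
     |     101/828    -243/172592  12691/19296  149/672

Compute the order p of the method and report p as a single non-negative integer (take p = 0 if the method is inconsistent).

b = (101/828, -243/172592, 12691/19296, 149/672)
c = (0, 23/9, 3/7, 1)
Ac = (0, 0, 201/1813, 63/149)
Σ b_i: 101/828·1 + (-243/172592)·1 + 12691/19296·1 + 149/672·1 = 1 ✓
b·c: (-243/172592)·23/9 + 12691/19296·3/7 + 149/672·1 = 1/2 ✓
b·c²: (-243/172592)·529/81 + 12691/19296·9/49 + 149/672·1 = 1/3 ✓
b·Ac: 12691/19296·201/1813 + 149/672·63/149 = 1/6 ✓
b·c³: (-243/172592)·12167/729 + 12691/19296·27/343 + 149/672·1 = 1/4 ✓
b·(c∘Ac): 12691/19296·603/12691 + 149/672·63/149 = 1/8 ✓
b·Ac²: 12691/19296·1541/5439 + 149/672·(-623/1341) = 1/12 ✓
b·A²c: 149/672·28/149 = 1/24 ✓; 4 stages ⇒ order 4.

4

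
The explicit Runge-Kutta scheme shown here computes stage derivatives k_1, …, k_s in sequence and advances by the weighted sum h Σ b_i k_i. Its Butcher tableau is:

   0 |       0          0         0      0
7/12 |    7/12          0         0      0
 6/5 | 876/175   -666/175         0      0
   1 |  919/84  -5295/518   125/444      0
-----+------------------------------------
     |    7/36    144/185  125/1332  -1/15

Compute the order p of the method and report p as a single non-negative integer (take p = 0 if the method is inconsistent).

4

b = (7/36, 144/185, 125/1332, -1/15)
c = (0, 7/12, 6/5, 1)
Ac = (0, 0, -111/50, -45/8)
Σ b_i: 7/36·1 + 144/185·1 + 125/1332·1 + (-1/15)·1 = 1 ✓
b·c: 144/185·7/12 + 125/1332·6/5 + (-1/15)·1 = 1/2 ✓
b·c²: 144/185·49/144 + 125/1332·36/25 + (-1/15)·1 = 1/3 ✓
b·Ac: 125/1332·(-111/50) + (-1/15)·(-45/8) = 1/6 ✓
b·c³: 144/185·343/1728 + 125/1332·216/125 + (-1/15)·1 = 1/4 ✓
b·(c∘Ac): 125/1332·(-333/125) + (-1/15)·(-45/8) = 1/8 ✓
b·Ac²: 125/1332·(-259/200) + (-1/15)·(-295/96) = 1/12 ✓
b·A²c: (-1/15)·(-5/8) = 1/24 ✓; 4 stages ⇒ order 4.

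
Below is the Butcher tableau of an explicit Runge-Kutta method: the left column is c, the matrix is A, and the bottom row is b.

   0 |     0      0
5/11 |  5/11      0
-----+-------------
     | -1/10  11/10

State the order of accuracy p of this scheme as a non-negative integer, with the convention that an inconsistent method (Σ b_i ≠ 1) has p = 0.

2

b = (-1/10, 11/10)
c = (0, 5/11)
Σ b_i: (-1/10)·1 + 11/10·1 = 1 ✓
b·c: 11/10·5/11 = 1/2 ✓; 2 stages ⇒ order 2.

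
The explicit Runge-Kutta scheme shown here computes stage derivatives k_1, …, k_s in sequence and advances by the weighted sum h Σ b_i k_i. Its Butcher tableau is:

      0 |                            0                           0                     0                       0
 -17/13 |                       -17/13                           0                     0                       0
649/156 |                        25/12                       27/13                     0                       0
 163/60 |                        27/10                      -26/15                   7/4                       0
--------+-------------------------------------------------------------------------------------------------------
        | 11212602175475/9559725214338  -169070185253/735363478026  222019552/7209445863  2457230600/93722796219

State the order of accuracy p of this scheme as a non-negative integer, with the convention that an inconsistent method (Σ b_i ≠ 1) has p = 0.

b = (11212602175475/9559725214338, -169070185253/735363478026, 222019552/7209445863, 2457230600/93722796219)
c = (0, -17/13, 649/156, 163/60)
Ac = (0, 0, -459/169, 9929/1040)
Σ b_i: 11212602175475/9559725214338·1 + (-169070185253/735363478026)·1 + 222019552/7209445863·1 + 2457230600/93722796219·1 = 1 ✓
b·c: (-169070185253/735363478026)·(-17/13) + 222019552/7209445863·649/156 + 2457230600/93722796219·163/60 = 1/2 ✓
b·c²: (-169070185253/735363478026)·289/169 + 222019552/7209445863·421201/24336 + 2457230600/93722796219·26569/3600 = 1/3 ✓
b·Ac: 222019552/7209445863·(-459/169) + 2457230600/93722796219·9929/1040 = 1/6 ✓
b·c³: (-169070185253/735363478026)·(-4913/2197) + 222019552/7209445863·273359449/3796416 + 2457230600/93722796219·4330747/216000 = 55719184259701019/17106284765891880 ≠ 1/4 ⇒ order 3.
b·(c∘Ac): 222019552/7209445863·(-99297/8788) + 2457230600/93722796219·1618427/62400 = 126219889907639/380139661464264 ≠ 1/8
b·Ac²: 222019552/7209445863·7803/2197 + 2457230600/93722796219·13299347/486720 = 941723196836887/1140418984392792 ≠ 1/12
b·A²c: 2457230600/93722796219·(-3213/676) = -657923493150/5279717520337 ≠ 1/24

3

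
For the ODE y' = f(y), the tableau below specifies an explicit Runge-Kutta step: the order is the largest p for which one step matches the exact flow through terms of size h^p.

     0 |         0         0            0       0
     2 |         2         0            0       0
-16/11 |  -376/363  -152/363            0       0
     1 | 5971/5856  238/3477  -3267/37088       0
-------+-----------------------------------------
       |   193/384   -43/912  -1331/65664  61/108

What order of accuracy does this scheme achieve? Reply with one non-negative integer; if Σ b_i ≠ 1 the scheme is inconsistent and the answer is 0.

4

b = (193/384, -43/912, -1331/65664, 61/108)
c = (0, 2, -16/11, 1)
Ac = (0, 0, -304/363, 97/366)
Σ b_i: 193/384·1 + (-43/912)·1 + (-1331/65664)·1 + 61/108·1 = 1 ✓
b·c: (-43/912)·2 + (-1331/65664)·(-16/11) + 61/108·1 = 1/2 ✓
b·c²: (-43/912)·4 + (-1331/65664)·256/121 + 61/108·1 = 1/3 ✓
b·Ac: (-1331/65664)·(-304/363) + 61/108·97/366 = 1/6 ✓
b·c³: (-43/912)·8 + (-1331/65664)·(-4096/1331) + 61/108·1 = 1/4 ✓
b·(c∘Ac): (-1331/65664)·4864/3993 + 61/108·97/366 = 1/8 ✓
b·Ac²: (-1331/65664)·(-608/363) + 61/108·16/183 = 1/12 ✓
b·A²c: 61/108·9/122 = 1/24 ✓; 4 stages ⇒ order 4.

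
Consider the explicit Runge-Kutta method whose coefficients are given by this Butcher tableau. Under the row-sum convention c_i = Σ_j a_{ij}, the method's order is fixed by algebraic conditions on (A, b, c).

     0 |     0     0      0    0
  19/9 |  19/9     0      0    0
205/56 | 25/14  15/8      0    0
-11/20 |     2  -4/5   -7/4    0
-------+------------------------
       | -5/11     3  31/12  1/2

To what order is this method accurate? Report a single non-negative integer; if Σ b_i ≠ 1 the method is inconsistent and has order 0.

0

b = (-5/11, 3, 31/12, 1/2)
c = (0, 19/9, 205/56, -11/20)
Ac = (0, 0, 95/24, -11657/1440)
Σ b_i: (-5/11)·1 + 3·1 + 31/12·1 + 1/2·1 = 743/132 ≠ 1 ⇒ order 0.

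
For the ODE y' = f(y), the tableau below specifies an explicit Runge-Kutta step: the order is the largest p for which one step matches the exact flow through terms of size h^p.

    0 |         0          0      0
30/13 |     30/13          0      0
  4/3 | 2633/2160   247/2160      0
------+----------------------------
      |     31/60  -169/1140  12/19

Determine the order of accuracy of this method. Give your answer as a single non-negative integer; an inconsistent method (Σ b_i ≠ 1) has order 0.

b = (31/60, -169/1140, 12/19)
c = (0, 30/13, 4/3)
Ac = (0, 0, 19/72)
Σ b_i: 31/60·1 + (-169/1140)·1 + 12/19·1 = 1 ✓
b·c: (-169/1140)·30/13 + 12/19·4/3 = 1/2 ✓
b·c²: (-169/1140)·900/169 + 12/19·16/9 = 1/3 ✓
b·Ac: 12/19·19/72 = 1/6 ✓; 3 stages ⇒ order 3.

3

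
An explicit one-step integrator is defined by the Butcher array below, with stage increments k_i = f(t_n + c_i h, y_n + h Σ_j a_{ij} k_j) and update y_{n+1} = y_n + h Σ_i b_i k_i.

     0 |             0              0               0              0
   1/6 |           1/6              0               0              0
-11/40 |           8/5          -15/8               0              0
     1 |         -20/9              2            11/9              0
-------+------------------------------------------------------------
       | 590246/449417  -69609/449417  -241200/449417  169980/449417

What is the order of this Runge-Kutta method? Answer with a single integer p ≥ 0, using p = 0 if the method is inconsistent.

3

b = (590246/449417, -69609/449417, -241200/449417, 169980/449417)
c = (0, 1/6, -11/40, 1)
Ac = (0, 0, -5/16, -1/360)
Σ b_i: 590246/449417·1 + (-69609/449417)·1 + (-241200/449417)·1 + 169980/449417·1 = 1 ✓
b·c: (-69609/449417)·1/6 + (-241200/449417)·(-11/40) + 169980/449417·1 = 1/2 ✓
b·c²: (-69609/449417)·1/36 + (-241200/449417)·121/1600 + 169980/449417·1 = 1/3 ✓
b·Ac: (-241200/449417)·(-5/16) + 169980/449417·(-1/360) = 1/6 ✓
b·c³: (-69609/449417)·1/216 + (-241200/449417)·(-1331/64000) + 169980/449417·1 = 251530477/647160480 ≠ 1/4 ⇒ order 3.
b·(c∘Ac): (-241200/449417)·11/128 + 169980/449417·(-1/360) = -508807/10786008 ≠ 1/8
b·Ac²: (-241200/449417)·(-5/96) + 169980/449417·2131/14400 = 9052123/107860080 ≠ 1/12
b·A²c: 169980/449417·(-55/144) = -779075/5393004 ≠ 1/24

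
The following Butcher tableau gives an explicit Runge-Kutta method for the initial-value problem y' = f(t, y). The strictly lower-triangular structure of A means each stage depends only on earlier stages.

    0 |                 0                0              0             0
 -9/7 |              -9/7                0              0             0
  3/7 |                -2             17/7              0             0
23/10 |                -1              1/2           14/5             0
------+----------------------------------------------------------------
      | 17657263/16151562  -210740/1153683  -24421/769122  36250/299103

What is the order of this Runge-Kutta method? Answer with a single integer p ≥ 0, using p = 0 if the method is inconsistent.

b = (17657263/16151562, -210740/1153683, -24421/769122, 36250/299103)
c = (0, -9/7, 3/7, 23/10)
Ac = (0, 0, -153/49, 39/70)
Σ b_i: 17657263/16151562·1 + (-210740/1153683)·1 + (-24421/769122)·1 + 36250/299103·1 = 1 ✓
b·c: (-210740/1153683)·(-9/7) + (-24421/769122)·3/7 + 36250/299103·23/10 = 1/2 ✓
b·c²: (-210740/1153683)·81/49 + (-24421/769122)·9/49 + 36250/299103·529/100 = 1/3 ✓
b·Ac: (-24421/769122)·(-153/49) + 36250/299103·39/70 = 1/6 ✓
b·c³: (-210740/1153683)·(-729/343) + (-24421/769122)·27/343 + 36250/299103·12167/1000 = 109059929/58624188 ≠ 1/4 ⇒ order 3.
b·(c∘Ac): (-24421/769122)·(-459/343) + 36250/299103·897/700 = 966291/4885349 ≠ 1/8
b·Ac²: (-24421/769122)·1377/343 + 36250/299103·657/490 = 48897/1395814 ≠ 1/12
b·A²c: 36250/299103·(-306/35) = -739500/697907 ≠ 1/24

3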